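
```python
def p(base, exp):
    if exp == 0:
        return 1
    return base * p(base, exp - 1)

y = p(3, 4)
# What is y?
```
Call trace:
p(base=3, exp=4)
  p(base=3, exp=3)
    p(base=3, exp=2)
      p(base=3, exp=1)
        p(base=3, exp=0)
        -> return 1
      -> return 3
    -> return 9
  -> return 27
-> return 81

Final answer: 81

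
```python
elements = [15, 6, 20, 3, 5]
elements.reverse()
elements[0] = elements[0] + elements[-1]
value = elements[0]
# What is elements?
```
Trace:
  elements=[15, 6, 20, 3, 5]
  elements=[5, 3, 20, 6, 15]
  elements=[20, 3, 20, 6, 15]
  elements=[20, 3, 20, 6, 15], value=20

Final answer: [20, 3, 20, 6, 15]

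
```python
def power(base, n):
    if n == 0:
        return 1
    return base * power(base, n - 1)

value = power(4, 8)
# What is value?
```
Call trace:
power(base=4, n=8)
  power(base=4, n=7)
    power(base=4, n=6)
      power(base=4, n=5)
        power(base=4, n=4)
          power(base=4, n=3)
            power(base=4, n=2)
              power(base=4, n=1)
                power(base=4, n=0)
                -> return 1
              -> return 4
            -> return 16
          -> return 64
        -> return 256
      -> return 1024
    -> return 4096
  -> return 16384
-> return 65536

Final answer: 65536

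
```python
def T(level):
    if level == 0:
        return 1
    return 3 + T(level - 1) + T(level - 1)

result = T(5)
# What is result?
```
Call trace (a repeated sub-call is expanded the first time; later identical calls just restate its return value):
T(level=5)
  T(level=4)
    T(level=3)
      T(level=2)
        T(level=1)
          T(level=0)
          -> return 1
          T(level=0)
          -> return 1
        -> return 5
        T(level=1) -> return 5  (same call as traced above)
      -> return 13
      T(level=2) -> return 13  (same call as traced above)
    -> return 29
    T(level=3) -> return 29  (same call as traced above)
  -> return 61
  T(level=4) -> return 61  (same call as traced above)
-> return 125

Final answer: 125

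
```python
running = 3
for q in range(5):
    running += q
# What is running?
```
Trace:
  running=3
  running=3, q=0
  running=4, q=1
  running=6, q=2
  running=9, q=3
  running=13, q=4

Final answer: 13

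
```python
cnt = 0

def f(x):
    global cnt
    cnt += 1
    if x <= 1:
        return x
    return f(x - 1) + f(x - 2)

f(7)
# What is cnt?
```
Call trace (a repeated sub-call is expanded the first time; later identical calls just restate its return value):
f(x=7)
  f(x=6)
    f(x=5)
      f(x=4)
        f(x=3)
          f(x=2)
            f(x=1)
            -> return 1
            f(x=0)
            -> return 0
          -> return 1
          f(x=1)
          -> return 1
        -> return 2
        f(x=2) -> return 1  (same call as traced above)
      -> return 3
      f(x=3) -> return 2  (same call as traced above)
    -> return 5
    f(x=4) -> return 3  (same call as traced above)
  -> return 8
  f(x=5) -> return 5  (same call as traced above)
-> return 13

cnt is incremented once per call, so count the calls in each subtree. Let C(x) = number of calls made by f(x).
C(0) = C(1) = 1 (base case, no recursion); C(x) = 1 + C(x - 1) + C(x - 2) otherwise.
C(2) = 1 + C(1) + C(0) = 1 + 1 + 1 = 3
C(3) = 1 + C(2) + C(1) = 1 + 3 + 1 = 5
C(4) = 1 + C(3) + C(2) = 1 + 5 + 3 = 9
C(5) = 1 + C(4) + C(3) = 1 + 9 + 5 = 15
C(6) = 1 + C(5) + C(4) = 1 + 15 + 9 = 25
C(7) = 1 + C(6) + C(5) = 1 + 25 + 15 = 41
cnt = C(7) = 41

Final answer: 41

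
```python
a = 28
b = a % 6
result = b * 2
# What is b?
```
Trace:
  a=28
  a=28, b=4
  a=28, b=4, result=8

Final answer: 4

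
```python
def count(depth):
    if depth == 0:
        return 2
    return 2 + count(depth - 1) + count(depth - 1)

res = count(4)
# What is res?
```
Call trace (a repeated sub-call is expanded the first time; later identical calls just restate its return value):
count(depth=4)
  count(depth=3)
    count(depth=2)
      count(depth=1)
        count(depth=0)
        -> return 2
        count(depth=0)
        -> return 2
      -> return 6
      count(depth=1) -> return 6  (same call as traced above)
    -> return 14
    count(depth=2) -> return 14  (same call as traced above)
  -> return 30
  count(depth=3) -> return 30  (same call as traced above)
-> return 62

Final answer: 62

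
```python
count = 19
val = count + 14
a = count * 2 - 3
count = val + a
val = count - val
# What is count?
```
Trace:
  count=19
  count=19, val=33
  count=19, val=33, a=35
  count=68, val=33, a=35
  count=68, val=35, a=35

Final answer: 68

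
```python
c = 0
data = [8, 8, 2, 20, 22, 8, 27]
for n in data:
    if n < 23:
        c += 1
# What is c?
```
Trace:
  c=0
  c=1, n=8
  c=2, n=8
  c=3, n=2
  c=4, n=20
  c=5, n=22
  c=6, n=8
  c=6, n=27

Final answer: 6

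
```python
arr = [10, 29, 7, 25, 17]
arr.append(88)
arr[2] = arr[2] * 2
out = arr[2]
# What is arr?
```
Trace:
  arr=[10, 29, 7, 25, 17]
  arr=[10, 29, 7, 25, 17, 88]
  arr=[10, 29, 14, 25, 17, 88]
  arr=[10, 29, 14, 25, 17, 88], out=14

Final answer: [10, 29, 14, 25, 17, 88]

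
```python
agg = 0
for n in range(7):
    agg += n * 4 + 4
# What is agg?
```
Trace:
  agg=0
  agg=4, n=0
  agg=12, n=1
  agg=24, n=2
  agg=40, n=3
  agg=60, n=4
  agg=84, n=5
  agg=112, n=6

Final answer: 112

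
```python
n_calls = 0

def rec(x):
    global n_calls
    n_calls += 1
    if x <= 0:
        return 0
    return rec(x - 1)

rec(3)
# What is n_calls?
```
Call trace:
rec(x=3)
  rec(x=2)
    rec(x=1)
      rec(x=0)
      -> return 0
    -> return 0
  -> return 0
-> return 0

n_calls is incremented once per call. rec is entered once for each x = 3, 2, 1, 0 (the x <= 0 call returns without recursing), i.e. 3 + 1 calls.
n_calls = 4

Final answer: 4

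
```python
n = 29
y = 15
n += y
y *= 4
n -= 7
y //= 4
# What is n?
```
Trace:
  n=29
  n=29, y=15
  n=44, y=15
  n=44, y=60
  n=37, y=60
  n=37, y=15

Final answer: 37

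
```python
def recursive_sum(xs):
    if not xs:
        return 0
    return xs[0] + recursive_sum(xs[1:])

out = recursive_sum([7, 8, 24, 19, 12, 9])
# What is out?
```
Call trace:
recursive_sum(xs=[7, 8, 24, 19, 12, 9])
  recursive_sum(xs=[8, 24, 19, 12, 9])
    recursive_sum(xs=[24, 19, 12, 9])
      recursive_sum(xs=[19, 12, 9])
        recursive_sum(xs=[12, 9])
          recursive_sum(xs=[9])
            recursive_sum(xs=[])
            -> return 0
          -> return 9
        -> return 21
      -> return 40
    -> return 64
  -> return 72
-> return 79

Final answer: 79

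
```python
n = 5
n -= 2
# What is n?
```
Trace:
  n=5
  n=3

Final answer: 3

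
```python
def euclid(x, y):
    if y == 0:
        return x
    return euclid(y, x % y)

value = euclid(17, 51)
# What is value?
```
Call trace:
euclid(x=17, y=51)
  euclid(x=51, y=17)
    euclid(x=17, y=0)
    -> return 17
  -> return 17
-> return 17

Final answer: 17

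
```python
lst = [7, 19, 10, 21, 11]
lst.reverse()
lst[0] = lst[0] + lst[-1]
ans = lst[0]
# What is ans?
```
Trace:
  lst=[7, 19, 10, 21, 11]
  lst=[11, 21, 10, 19, 7]
  lst=[18, 21, 10, 19, 7]
  lst=[18, 21, 10, 19, 7], ans=18

Final answer: 18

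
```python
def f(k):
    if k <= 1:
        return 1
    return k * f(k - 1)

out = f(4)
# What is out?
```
Call trace:
f(k=4)
  f(k=3)
    f(k=2)
      f(k=1)
      -> return 1
    -> return 2
  -> return 6
-> return 24

Final answer: 24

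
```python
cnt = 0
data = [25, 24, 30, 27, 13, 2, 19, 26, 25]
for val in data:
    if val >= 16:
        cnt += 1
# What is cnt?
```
Trace:
  cnt=0
  cnt=1, val=25
  cnt=2, val=24
  cnt=3, val=30
  cnt=4, val=27
  cnt=4, val=13
  cnt=4, val=2
  cnt=5, val=19
  cnt=6, val=26
  cnt=7, val=25

Final answer: 7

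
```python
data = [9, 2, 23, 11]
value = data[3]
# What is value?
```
Trace:
  data=[9, 2, 23, 11]
  data=[9, 2, 23, 11], value=11

Final answer: 11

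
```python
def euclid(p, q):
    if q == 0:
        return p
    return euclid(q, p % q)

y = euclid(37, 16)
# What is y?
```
Call trace:
euclid(p=37, q=16)
  euclid(p=16, q=5)
    euclid(p=5, q=1)
      euclid(p=1, q=0)
      -> return 1
    -> return 1
  -> return 1
-> return 1

Final answer: 1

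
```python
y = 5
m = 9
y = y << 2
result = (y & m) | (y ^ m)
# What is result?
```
Trace:
  y=5
  y=5, m=9
  y=20, m=9
  y=20, m=9, result=29

Final answer: 29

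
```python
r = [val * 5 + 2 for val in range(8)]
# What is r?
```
Trace:
  val=0
  val=1
  val=2
  val=3
  val=4
  val=5
  val=6
  val=7
  r=[2, 7, 12, 17, 22, 27, 32, 37]

Final answer: [2, 7, 12, 17, 22, 27, 32, 37]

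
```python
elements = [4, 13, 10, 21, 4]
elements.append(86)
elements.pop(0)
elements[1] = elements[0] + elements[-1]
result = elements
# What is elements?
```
Trace:
  elements=[4, 13, 10, 21, 4]
  elements=[4, 13, 10, 21, 4, 86]
  elements=[13, 10, 21, 4, 86]
  elements=[13, 99, 21, 4, 86]
  elements=[13, 99, 21, 4, 86], result=[13, 99, 21, 4, 86]

Final answer: [13, 99, 21, 4, 86]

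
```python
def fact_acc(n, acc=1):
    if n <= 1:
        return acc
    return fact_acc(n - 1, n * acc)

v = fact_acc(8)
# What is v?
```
Call trace:
fact_acc(n=8, acc=1)
  fact_acc(n=7, acc=8)
    fact_acc(n=6, acc=56)
      fact_acc(n=5, acc=336)
        fact_acc(n=4, acc=1680)
          fact_acc(n=3, acc=6720)
            fact_acc(n=2, acc=20160)
              fact_acc(n=1, acc=40320)
              -> return 40320
            -> return 40320
          -> return 40320
        -> return 40320
      -> return 40320
    -> return 40320
  -> return 40320
-> return 40320

Final answer: 40320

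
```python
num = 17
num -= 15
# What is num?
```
Trace:
  num=17
  num=2

Final answer: 2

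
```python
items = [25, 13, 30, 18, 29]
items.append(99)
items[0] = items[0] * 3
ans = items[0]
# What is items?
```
Trace:
  items=[25, 13, 30, 18, 29]
  items=[25, 13, 30, 18, 29, 99]
  items=[75, 13, 30, 18, 29, 99]
  items=[75, 13, 30, 18, 29, 99], ans=75

Final answer: [75, 13, 30, 18, 29, 99]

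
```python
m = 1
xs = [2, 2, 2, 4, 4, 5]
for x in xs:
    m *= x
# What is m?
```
Trace:
  m=1
  m=2, x=2
  m=4, x=2
  m=8, x=2
  m=32, x=4
  m=128, x=4
  m=640, x=5

Final answer: 640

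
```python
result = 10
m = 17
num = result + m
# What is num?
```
Trace:
  result=10
  result=10, m=17
  result=10, m=17, num=27

Final answer: 27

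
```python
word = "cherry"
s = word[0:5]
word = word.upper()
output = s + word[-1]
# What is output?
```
Trace:
  word='cherry'
  word='cherry', s='cherr'
  word='CHERRY', s='cherr'
  word='CHERRY', s='cherr', output='cherrY'

Final answer: 'cherrY'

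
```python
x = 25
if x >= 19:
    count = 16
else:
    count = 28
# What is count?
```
Trace:
  x=25
  x=25, count=16

Final answer: 16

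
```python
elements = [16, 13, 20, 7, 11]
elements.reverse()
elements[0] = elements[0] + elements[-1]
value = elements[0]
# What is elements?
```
Trace:
  elements=[16, 13, 20, 7, 11]
  elements=[11, 7, 20, 13, 16]
  elements=[27, 7, 20, 13, 16]
  elements=[27, 7, 20, 13, 16], value=27

Final answer: [27, 7, 20, 13, 16]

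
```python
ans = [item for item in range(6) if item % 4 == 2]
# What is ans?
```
Trace:
  item=0
  item=1
  item=2
  item=3
  item=4
  item=5
  ans=[2]

Final answer: [2]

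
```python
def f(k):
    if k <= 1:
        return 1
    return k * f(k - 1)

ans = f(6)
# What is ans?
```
Call trace:
f(k=6)
  f(k=5)
    f(k=4)
      f(k=3)
        f(k=2)
          f(k=1)
          -> return 1
        -> return 2
      -> return 6
    -> return 24
  -> return 120
-> return 720

Final answer: 720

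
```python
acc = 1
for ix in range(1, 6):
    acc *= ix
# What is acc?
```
Trace:
  acc=1
  acc=1, ix=1
  acc=2, ix=2
  acc=6, ix=3
  acc=24, ix=4
  acc=120, ix=5

Final answer: 120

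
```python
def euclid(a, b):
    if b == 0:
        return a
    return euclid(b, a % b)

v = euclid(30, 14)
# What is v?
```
Call trace:
euclid(a=30, b=14)
  euclid(a=14, b=2)
    euclid(a=2, b=0)
    -> return 2
  -> return 2
-> return 2

Final answer: 2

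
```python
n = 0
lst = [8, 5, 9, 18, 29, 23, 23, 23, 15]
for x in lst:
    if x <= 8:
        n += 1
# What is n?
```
Trace:
  n=0
  n=1, x=8
  n=2, x=5
  n=2, x=9
  n=2, x=18
  n=2, x=29
  n=2, x=23
  n=2, x=23
  n=2, x=23
  n=2, x=15

Final answer: 2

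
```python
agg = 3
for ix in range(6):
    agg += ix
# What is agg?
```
Trace:
  agg=3
  agg=3, ix=0
  agg=4, ix=1
  agg=6, ix=2
  agg=9, ix=3
  agg=13, ix=4
  agg=18, ix=5

Final answer: 18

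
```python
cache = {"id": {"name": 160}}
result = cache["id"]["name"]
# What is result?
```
Trace:
  cache={'id': {'name': 160}}
  cache={'id': {'name': 160}}, result=160

Final answer: 160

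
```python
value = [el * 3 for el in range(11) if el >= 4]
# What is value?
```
Trace:
  el=0
  el=1
  el=2
  el=3
  el=4
  el=5
  el=6
  el=7
  el=8
  el=9
  el=10
  value=[12, 15, 18, 21, 24, 27, 30]

Final answer: [12, 15, 18, 21, 24, 27, 30]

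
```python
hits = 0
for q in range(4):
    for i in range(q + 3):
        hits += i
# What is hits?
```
Trace:
  hits=0
  hits=0, q=0, i=0
  hits=1, q=0, i=1
  hits=3, q=0, i=2
  hits=3, q=1, i=0
  hits=4, q=1, i=1
  hits=6, q=1, i=2
  hits=9, q=1, i=3
  hits=9, q=2, i=0
  hits=10, q=2, i=1
  hits=12, q=2, i=2
  hits=15, q=2, i=3
  hits=19, q=2, i=4
  hits=19, q=3, i=0
  hits=20, q=3, i=1
  hits=22, q=3, i=2
  hits=25, q=3, i=3
  hits=29, q=3, i=4
  hits=34, q=3, i=5

Final answer: 34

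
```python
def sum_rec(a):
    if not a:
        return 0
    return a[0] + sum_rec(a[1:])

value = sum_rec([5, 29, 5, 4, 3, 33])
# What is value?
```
Call trace:
sum_rec(a=[5, 29, 5, 4, 3, 33])
  sum_rec(a=[29, 5, 4, 3, 33])
    sum_rec(a=[5, 4, 3, 33])
      sum_rec(a=[4, 3, 33])
        sum_rec(a=[3, 33])
          sum_rec(a=[33])
            sum_rec(a=[])
            -> return 0
          -> return 33
        -> return 36
      -> return 40
    -> return 45
  -> return 74
-> return 79

Final answer: 79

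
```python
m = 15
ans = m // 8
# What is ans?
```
Trace:
  m=15
  m=15, ans=1

Final answer: 1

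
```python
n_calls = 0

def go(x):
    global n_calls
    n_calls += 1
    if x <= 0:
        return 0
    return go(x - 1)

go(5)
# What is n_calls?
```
Call trace:
go(x=5)
  go(x=4)
    go(x=3)
      go(x=2)
        go(x=1)
          go(x=0)
          -> return 0
        -> return 0
      -> return 0
    -> return 0
  -> return 0
-> return 0

n_calls is incremented once per call. go is entered once for each x = 5, 4, 3, 2, 1, 0 (the x <= 0 call returns without recursing), i.e. 5 + 1 calls.
n_calls = 6

Final answer: 6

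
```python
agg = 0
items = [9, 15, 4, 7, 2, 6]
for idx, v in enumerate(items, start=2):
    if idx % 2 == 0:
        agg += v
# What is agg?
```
Trace:
  agg=0
  agg=9, idx=2, v=9
  agg=9, idx=3, v=15
  agg=13, idx=4, v=4
  agg=13, idx=5, v=7
  agg=15, idx=6, v=2
  agg=15, idx=7, v=6

Final answer: 15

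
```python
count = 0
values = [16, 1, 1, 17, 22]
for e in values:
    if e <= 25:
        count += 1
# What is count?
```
Trace:
  count=0
  count=1, e=16
  count=2, e=1
  count=3, e=1
  count=4, e=17
  count=5, e=22

Final answer: 5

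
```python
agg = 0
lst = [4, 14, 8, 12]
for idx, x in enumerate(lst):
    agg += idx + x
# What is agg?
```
Trace:
  agg=0
  agg=4, idx=0, x=4
  agg=19, idx=1, x=14
  agg=29, idx=2, x=8
  agg=44, idx=3, x=12

Final answer: 44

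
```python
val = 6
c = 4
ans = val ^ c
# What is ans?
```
Trace:
  val=6
  val=6, c=4
  val=6, c=4, ans=2

Final answer: 2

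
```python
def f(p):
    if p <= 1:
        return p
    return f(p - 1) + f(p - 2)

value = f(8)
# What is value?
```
Call trace (a repeated sub-call is expanded the first time; later identical calls just restate its return value):
f(p=8)
  f(p=7)
    f(p=6)
      f(p=5)
        f(p=4)
          f(p=3)
            f(p=2)
              f(p=1)
              -> return 1
              f(p=0)
              -> return 0
            -> return 1
            f(p=1)
            -> return 1
          -> return 2
          f(p=2) -> return 1  (same call as traced above)
        -> return 3
        f(p=3) -> return 2  (same call as traced above)
      -> return 5
      f(p=4) -> return 3  (same call as traced above)
    -> return 8
    f(p=5) -> return 5  (same call as traced above)
  -> return 13
  f(p=6) -> return 8  (same call as traced above)
-> return 21

Final answer: 21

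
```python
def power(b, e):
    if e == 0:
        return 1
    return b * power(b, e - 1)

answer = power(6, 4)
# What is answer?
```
Call trace:
power(b=6, e=4)
  power(b=6, e=3)
    power(b=6, e=2)
      power(b=6, e=1)
        power(b=6, e=0)
        -> return 1
      -> return 6
    -> return 36
  -> return 216
-> return 1296

Final answer: 1296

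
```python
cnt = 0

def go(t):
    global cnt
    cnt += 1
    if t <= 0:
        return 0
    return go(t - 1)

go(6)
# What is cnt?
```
Call trace:
go(t=6)
  go(t=5)
    go(t=4)
      go(t=3)
        go(t=2)
          go(t=1)
            go(t=0)
            -> return 0
          -> return 0
        -> return 0
      -> return 0
    -> return 0
  -> return 0
-> return 0

cnt is incremented once per call. go is entered once for each t = 6, 5, 4, 3, 2, 1, 0 (the t <= 0 call returns without recursing), i.e. 6 + 1 calls.
cnt = 7

Final answer: 7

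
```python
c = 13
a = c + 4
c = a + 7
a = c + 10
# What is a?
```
Trace:
  c=13
  c=13, a=17
  c=24, a=17
  c=24, a=34

Final answer: 34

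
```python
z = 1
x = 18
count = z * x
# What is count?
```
Trace:
  z=1
  z=1, x=18
  z=1, x=18, count=18

Final answer: 18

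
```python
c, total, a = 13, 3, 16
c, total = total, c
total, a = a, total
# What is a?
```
Trace:
  c=13, total=3, a=16
  c=3, total=13, a=16
  c=3, total=16, a=13

Final answer: 13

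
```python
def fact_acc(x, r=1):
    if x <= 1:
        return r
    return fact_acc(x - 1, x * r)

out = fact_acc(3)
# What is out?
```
Call trace:
fact_acc(x=3, r=1)
  fact_acc(x=2, r=3)
    fact_acc(x=1, r=6)
    -> return 6
  -> return 6
-> return 6

Final answer: 6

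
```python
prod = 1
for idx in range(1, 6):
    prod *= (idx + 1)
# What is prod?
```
Trace:
  prod=1
  prod=2, idx=1
  prod=6, idx=2
  prod=24, idx=3
  prod=120, idx=4
  prod=720, idx=5

Final answer: 720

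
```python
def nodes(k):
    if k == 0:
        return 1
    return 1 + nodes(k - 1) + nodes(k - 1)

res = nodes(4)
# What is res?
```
Call trace (a repeated sub-call is expanded the first time; later identical calls just restate its return value):
nodes(k=4)
  nodes(k=3)
    nodes(k=2)
      nodes(k=1)
        nodes(k=0)
        -> return 1
        nodes(k=0)
        -> return 1
      -> return 3
      nodes(k=1) -> return 3  (same call as traced above)
    -> return 7
    nodes(k=2) -> return 7  (same call as traced above)
  -> return 15
  nodes(k=3) -> return 15  (same call as traced above)
-> return 31

Final answer: 31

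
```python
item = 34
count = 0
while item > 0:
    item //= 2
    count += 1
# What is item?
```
Trace:
  item=34
  item=34, count=0
  item=17, count=1
  item=8, count=2
  item=4, count=3
  item=2, count=4
  item=1, count=5
  item=0, count=6

Final answer: 0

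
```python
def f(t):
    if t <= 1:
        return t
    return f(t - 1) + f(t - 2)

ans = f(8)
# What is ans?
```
Call trace (a repeated sub-call is expanded the first time; later identical calls just restate its return value):
f(t=8)
  f(t=7)
    f(t=6)
      f(t=5)
        f(t=4)
          f(t=3)
            f(t=2)
              f(t=1)
              -> return 1
              f(t=0)
              -> return 0
            -> return 1
            f(t=1)
            -> return 1
          -> return 2
          f(t=2) -> return 1  (same call as traced above)
        -> return 3
        f(t=3) -> return 2  (same call as traced above)
      -> return 5
      f(t=4) -> return 3  (same call as traced above)
    -> return 8
    f(t=5) -> return 5  (same call as traced above)
  -> return 13
  f(t=6) -> return 8  (same call as traced above)
-> return 21

Final answer: 21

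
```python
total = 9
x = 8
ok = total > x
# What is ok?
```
Trace:
  total=9
  total=9, x=8
  total=9, x=8, ok=True

Final answer: True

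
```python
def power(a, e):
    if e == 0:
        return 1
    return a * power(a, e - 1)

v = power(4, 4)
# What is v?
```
Call trace:
power(a=4, e=4)
  power(a=4, e=3)
    power(a=4, e=2)
      power(a=4, e=1)
        power(a=4, e=0)
        -> return 1
      -> return 4
    -> return 16
  -> return 64
-> return 256

Final answer: 256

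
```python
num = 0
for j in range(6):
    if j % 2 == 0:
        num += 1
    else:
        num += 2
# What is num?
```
Trace:
  num=0
  num=1, j=0
  num=3, j=1
  num=4, j=2
  num=6, j=3
  num=7, j=4
  num=9, j=5

Final answer: 9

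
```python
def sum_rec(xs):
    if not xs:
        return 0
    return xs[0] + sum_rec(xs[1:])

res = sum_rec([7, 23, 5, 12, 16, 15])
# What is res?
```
Call trace:
sum_rec(xs=[7, 23, 5, 12, 16, 15])
  sum_rec(xs=[23, 5, 12, 16, 15])
    sum_rec(xs=[5, 12, 16, 15])
      sum_rec(xs=[12, 16, 15])
        sum_rec(xs=[16, 15])
          sum_rec(xs=[15])
            sum_rec(xs=[])
            -> return 0
          -> return 15
        -> return 31
      -> return 43
    -> return 48
  -> return 71
-> return 78

Final answer: 78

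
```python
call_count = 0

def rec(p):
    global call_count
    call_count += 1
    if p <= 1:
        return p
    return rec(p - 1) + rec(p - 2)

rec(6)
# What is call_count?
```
Call trace (a repeated sub-call is expanded the first time; later identical calls just restate its return value):
rec(p=6)
  rec(p=5)
    rec(p=4)
      rec(p=3)
        rec(p=2)
          rec(p=1)
          -> return 1
          rec(p=0)
          -> return 0
        -> return 1
        rec(p=1)
        -> return 1
      -> return 2
      rec(p=2) -> return 1  (same call as traced above)
    -> return 3
    rec(p=3) -> return 2  (same call as traced above)
  -> return 5
  rec(p=4) -> return 3  (same call as traced above)
-> return 8

call_count is incremented once per call, so count the calls in each subtree. Let C(p) = number of calls made by rec(p).
C(0) = C(1) = 1 (base case, no recursion); C(p) = 1 + C(p - 1) + C(p - 2) otherwise.
C(2) = 1 + C(1) + C(0) = 1 + 1 + 1 = 3
C(3) = 1 + C(2) + C(1) = 1 + 3 + 1 = 5
C(4) = 1 + C(3) + C(2) = 1 + 5 + 3 = 9
C(5) = 1 + C(4) + C(3) = 1 + 9 + 5 = 15
C(6) = 1 + C(5) + C(4) = 1 + 15 + 9 = 25
call_count = C(6) = 25

Final answer: 25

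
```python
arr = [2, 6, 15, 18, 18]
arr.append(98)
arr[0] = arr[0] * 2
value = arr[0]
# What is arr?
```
Trace:
  arr=[2, 6, 15, 18, 18]
  arr=[2, 6, 15, 18, 18, 98]
  arr=[4, 6, 15, 18, 18, 98]
  arr=[4, 6, 15, 18, 18, 98], value=4

Final answer: [4, 6, 15, 18, 18, 98]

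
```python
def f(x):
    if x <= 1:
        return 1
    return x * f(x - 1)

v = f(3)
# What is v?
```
Call trace:
f(x=3)
  f(x=2)
    f(x=1)
    -> return 1
  -> return 2
-> return 6

Final answer: 6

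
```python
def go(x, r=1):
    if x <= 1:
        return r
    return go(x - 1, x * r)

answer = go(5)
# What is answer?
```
Call trace:
go(x=5, r=1)
  go(x=4, r=5)
    go(x=3, r=20)
      go(x=2, r=60)
        go(x=1, r=120)
        -> return 120
      -> return 120
    -> return 120
  -> return 120
-> return 120

Final answer: 120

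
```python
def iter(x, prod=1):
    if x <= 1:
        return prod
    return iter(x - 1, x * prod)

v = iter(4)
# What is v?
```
Call trace:
iter(x=4, prod=1)
  iter(x=3, prod=4)
    iter(x=2, prod=12)
      iter(x=1, prod=24)
      -> return 24
    -> return 24
  -> return 24
-> return 24

Final answer: 24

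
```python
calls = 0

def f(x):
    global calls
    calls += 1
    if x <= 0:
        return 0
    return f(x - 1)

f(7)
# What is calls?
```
Call trace:
f(x=7)
  f(x=6)
    f(x=5)
      f(x=4)
        f(x=3)
          f(x=2)
            f(x=1)
              f(x=0)
              -> return 0
            -> return 0
          -> return 0
        -> return 0
      -> return 0
    -> return 0
  -> return 0
-> return 0

calls is incremented once per call. f is entered once for each x = 7, 6, 5, 4, 3, 2, 1, 0 (the x <= 0 call returns without recursing), i.e. 7 + 1 calls.
calls = 8

Final answer: 8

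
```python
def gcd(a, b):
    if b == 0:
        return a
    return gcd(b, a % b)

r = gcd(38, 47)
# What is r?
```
Call trace:
gcd(a=38, b=47)
  gcd(a=47, b=38)
    gcd(a=38, b=9)
      gcd(a=9, b=2)
        gcd(a=2, b=1)
          gcd(a=1, b=0)
          -> return 1
        -> return 1
      -> return 1
    -> return 1
  -> return 1
-> return 1

Final answer: 1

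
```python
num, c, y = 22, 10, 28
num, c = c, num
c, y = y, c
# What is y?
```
Trace:
  num=22, c=10, y=28
  num=10, c=22, y=28
  num=10, c=28, y=22

Final answer: 22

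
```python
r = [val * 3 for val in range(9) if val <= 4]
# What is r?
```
Trace:
  val=0
  val=1
  val=2
  val=3
  val=4
  val=5
  val=6
  val=7
  val=8
  r=[0, 3, 6, 9, 12]

Final answer: [0, 3, 6, 9, 12]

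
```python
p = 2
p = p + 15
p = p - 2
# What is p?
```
Trace:
  p=2
  p=17
  p=15

Final answer: 15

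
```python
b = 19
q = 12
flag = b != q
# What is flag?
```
Trace:
  b=19
  b=19, q=12
  b=19, q=12, flag=True

Final answer: True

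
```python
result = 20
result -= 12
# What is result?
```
Trace:
  result=20
  result=8

Final answer: 8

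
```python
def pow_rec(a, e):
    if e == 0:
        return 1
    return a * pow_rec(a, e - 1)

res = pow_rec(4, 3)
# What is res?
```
Call trace:
pow_rec(a=4, e=3)
  pow_rec(a=4, e=2)
    pow_rec(a=4, e=1)
      pow_rec(a=4, e=0)
      -> return 1
    -> return 4
  -> return 16
-> return 64

Final answer: 64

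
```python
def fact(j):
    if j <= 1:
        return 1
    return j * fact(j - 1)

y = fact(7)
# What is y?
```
Call trace:
fact(j=7)
  fact(j=6)
    fact(j=5)
      fact(j=4)
        fact(j=3)
          fact(j=2)
            fact(j=1)
            -> return 1
          -> return 2
        -> return 6
      -> return 24
    -> return 120
  -> return 720
-> return 5040

Final answer: 5040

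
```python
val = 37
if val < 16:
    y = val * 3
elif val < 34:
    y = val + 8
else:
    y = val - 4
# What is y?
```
Trace:
  val=37
  val=37, y=33

Final answer: 33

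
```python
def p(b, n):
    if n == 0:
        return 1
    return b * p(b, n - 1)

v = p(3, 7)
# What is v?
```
Call trace:
p(b=3, n=7)
  p(b=3, n=6)
    p(b=3, n=5)
      p(b=3, n=4)
        p(b=3, n=3)
          p(b=3, n=2)
            p(b=3, n=1)
              p(b=3, n=0)
              -> return 1
            -> return 3
          -> return 9
        -> return 27
      -> return 81
    -> return 243
  -> return 729
-> return 2187

Final answer: 2187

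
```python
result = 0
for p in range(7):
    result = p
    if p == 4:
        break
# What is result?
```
Trace:
  result=0
  result=0, p=0
  result=1, p=1
  result=2, p=2
  result=3, p=3
  result=4, p=4

Final answer: 4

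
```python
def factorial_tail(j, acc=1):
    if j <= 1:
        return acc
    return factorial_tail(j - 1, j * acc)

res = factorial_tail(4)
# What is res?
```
Call trace:
factorial_tail(j=4, acc=1)
  factorial_tail(j=3, acc=4)
    factorial_tail(j=2, acc=12)
      factorial_tail(j=1, acc=24)
      -> return 24
    -> return 24
  -> return 24
-> return 24

Final answer: 24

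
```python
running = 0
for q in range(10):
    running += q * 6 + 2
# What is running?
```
Trace:
  running=0
  running=2, q=0
  running=10, q=1
  running=24, q=2
  running=44, q=3
  running=70, q=4
  running=102, q=5
  running=140, q=6
  running=184, q=7
  running=234, q=8
  running=290, q=9

Final answer: 290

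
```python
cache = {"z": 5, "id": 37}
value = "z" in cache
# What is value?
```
Trace:
  cache={'z': 5, 'id': 37}
  cache={'z': 5, 'id': 37}, value=True

Final answer: True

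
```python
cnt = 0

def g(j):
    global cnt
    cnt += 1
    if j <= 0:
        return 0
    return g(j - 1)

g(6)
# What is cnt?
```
Call trace:
g(j=6)
  g(j=5)
    g(j=4)
      g(j=3)
        g(j=2)
          g(j=1)
            g(j=0)
            -> return 0
          -> return 0
        -> return 0
      -> return 0
    -> return 0
  -> return 0
-> return 0

cnt is incremented once per call. g is entered once for each j = 6, 5, 4, 3, 2, 1, 0 (the j <= 0 call returns without recursing), i.e. 6 + 1 calls.
cnt = 7

Final answer: 7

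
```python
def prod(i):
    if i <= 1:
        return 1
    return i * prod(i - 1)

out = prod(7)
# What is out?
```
Call trace:
prod(i=7)
  prod(i=6)
    prod(i=5)
      prod(i=4)
        prod(i=3)
          prod(i=2)
            prod(i=1)
            -> return 1
          -> return 2
        -> return 6
      -> return 24
    -> return 120
  -> return 720
-> return 5040

Final answer: 5040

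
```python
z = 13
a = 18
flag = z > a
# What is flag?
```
Trace:
  z=13
  z=13, a=18
  z=13, a=18, flag=False

Final answer: False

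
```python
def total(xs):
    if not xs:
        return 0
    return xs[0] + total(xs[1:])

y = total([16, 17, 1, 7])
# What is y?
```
Call trace:
total(xs=[16, 17, 1, 7])
  total(xs=[17, 1, 7])
    total(xs=[1, 7])
      total(xs=[7])
        total(xs=[])
        -> return 0
      -> return 7
    -> return 8
  -> return 25
-> return 41

Final answer: 41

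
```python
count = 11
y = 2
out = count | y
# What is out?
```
Trace:
  count=11
  count=11, y=2
  count=11, y=2, out=11

Final answer: 11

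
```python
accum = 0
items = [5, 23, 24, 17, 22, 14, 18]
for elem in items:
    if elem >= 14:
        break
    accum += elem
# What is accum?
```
Trace:
  accum=0
  accum=5, elem=5
  accum=5, elem=23

Final answer: 5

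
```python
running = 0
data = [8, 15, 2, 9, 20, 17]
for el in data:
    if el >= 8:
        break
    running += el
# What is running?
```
Trace:
  running=0
  running=0, el=8

Final answer: 0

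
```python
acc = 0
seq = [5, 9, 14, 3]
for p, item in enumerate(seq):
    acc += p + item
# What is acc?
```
Trace:
  acc=0
  acc=5, p=0, item=5
  acc=15, p=1, item=9
  acc=31, p=2, item=14
  acc=37, p=3, item=3

Final answer: 37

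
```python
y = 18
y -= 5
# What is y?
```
Trace:
  y=18
  y=13

Final answer: 13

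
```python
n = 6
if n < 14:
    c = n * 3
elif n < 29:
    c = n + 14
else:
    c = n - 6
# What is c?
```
Trace:
  n=6
  n=6, c=18

Final answer: 18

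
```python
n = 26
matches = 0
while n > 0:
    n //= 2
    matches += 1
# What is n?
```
Trace:
  n=26
  n=26, matches=0
  n=13, matches=1
  n=6, matches=2
  n=3, matches=3
  n=1, matches=4
  n=0, matches=5

Final answer: 0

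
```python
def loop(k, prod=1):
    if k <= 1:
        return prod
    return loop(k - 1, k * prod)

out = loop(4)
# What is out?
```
Call trace:
loop(k=4, prod=1)
  loop(k=3, prod=4)
    loop(k=2, prod=12)
      loop(k=1, prod=24)
      -> return 24
    -> return 24
  -> return 24
-> return 24

Final answer: 24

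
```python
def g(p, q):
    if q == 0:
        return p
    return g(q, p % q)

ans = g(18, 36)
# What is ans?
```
Call trace:
g(p=18, q=36)
  g(p=36, q=18)
    g(p=18, q=0)
    -> return 18
  -> return 18
-> return 18

Final answer: 18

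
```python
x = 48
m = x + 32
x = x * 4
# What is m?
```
Trace:
  x=48
  x=48, m=80
  x=192, m=80

Final answer: 80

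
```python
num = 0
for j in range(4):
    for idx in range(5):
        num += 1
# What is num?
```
Trace:
  num=0
  num=1, j=0, idx=0
  num=2, j=0, idx=1
  num=3, j=0, idx=2
  num=4, j=0, idx=3
  num=5, j=0, idx=4
  num=6, j=1, idx=0
  num=7, j=1, idx=1
  num=8, j=1, idx=2
  num=9, j=1, idx=3
  num=10, j=1, idx=4
  num=11, j=2, idx=0
  num=12, j=2, idx=1
  num=13, j=2, idx=2
  num=14, j=2, idx=3
  num=15, j=2, idx=4
  num=16, j=3, idx=0
  num=17, j=3, idx=1
  num=18, j=3, idx=2
  num=19, j=3, idx=3
  num=20, j=3, idx=4

Final answer: 20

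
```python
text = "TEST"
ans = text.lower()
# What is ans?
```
Trace:
  text='TEST'
  text='TEST', ans='test'

Final answer: 'test'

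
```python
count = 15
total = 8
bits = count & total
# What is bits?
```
Trace:
  count=15
  count=15, total=8
  count=15, total=8, bits=8

Final answer: 8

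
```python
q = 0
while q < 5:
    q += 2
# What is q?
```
Trace:
  q=0
  q=2
  q=4
  q=6

Final answer: 6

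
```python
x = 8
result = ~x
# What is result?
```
Trace:
  x=8
  x=8, result=-9

Final answer: -9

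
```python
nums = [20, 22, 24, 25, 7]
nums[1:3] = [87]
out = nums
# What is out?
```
Trace:
  nums=[20, 22, 24, 25, 7]
  nums=[20, 87, 25, 7]
  nums=[20, 87, 25, 7], out=[20, 87, 25, 7]

Final answer: [20, 87, 25, 7]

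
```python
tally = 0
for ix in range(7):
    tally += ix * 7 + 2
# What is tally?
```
Trace:
  tally=0
  tally=2, ix=0
  tally=11, ix=1
  tally=27, ix=2
  tally=50, ix=3
  tally=80, ix=4
  tally=117, ix=5
  tally=161, ix=6

Final answer: 161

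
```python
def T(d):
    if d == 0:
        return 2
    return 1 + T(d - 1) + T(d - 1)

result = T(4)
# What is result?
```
Call trace (a repeated sub-call is expanded the first time; later identical calls just restate its return value):
T(d=4)
  T(d=3)
    T(d=2)
      T(d=1)
        T(d=0)
        -> return 2
        T(d=0)
        -> return 2
      -> return 5
      T(d=1) -> return 5  (same call as traced above)
    -> return 11
    T(d=2) -> return 11  (same call as traced above)
  -> return 23
  T(d=3) -> return 23  (same call as traced above)
-> return 47

Final answer: 47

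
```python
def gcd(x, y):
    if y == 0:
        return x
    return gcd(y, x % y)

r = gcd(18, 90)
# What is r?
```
Call trace:
gcd(x=18, y=90)
  gcd(x=90, y=18)
    gcd(x=18, y=0)
    -> return 18
  -> return 18
-> return 18

Final answer: 18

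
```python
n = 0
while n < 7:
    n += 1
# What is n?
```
Trace:
  n=0
  n=1
  n=2
  n=3
  n=4
  n=5
  n=6
  n=7

Final answer: 7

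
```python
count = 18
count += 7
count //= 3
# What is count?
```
Trace:
  count=18
  count=25
  count=8

Final answer: 8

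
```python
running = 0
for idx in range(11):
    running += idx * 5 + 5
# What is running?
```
Trace:
  running=0
  running=5, idx=0
  running=15, idx=1
  running=30, idx=2
  running=50, idx=3
  running=75, idx=4
  running=105, idx=5
  running=140, idx=6
  running=180, idx=7
  running=225, idx=8
  running=275, idx=9
  running=330, idx=10

Final answer: 330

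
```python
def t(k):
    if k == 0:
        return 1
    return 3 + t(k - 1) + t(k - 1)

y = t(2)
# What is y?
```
Call trace (a repeated sub-call is expanded the first time; later identical calls just restate its return value):
t(k=2)
  t(k=1)
    t(k=0)
    -> return 1
    t(k=0)
    -> return 1
  -> return 5
  t(k=1) -> return 5  (same call as traced above)
-> return 13

Final answer: 13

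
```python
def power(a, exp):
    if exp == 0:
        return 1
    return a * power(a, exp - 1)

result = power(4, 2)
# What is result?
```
Call trace:
power(a=4, exp=2)
  power(a=4, exp=1)
    power(a=4, exp=0)
    -> return 1
  -> return 4
-> return 16

Final answer: 16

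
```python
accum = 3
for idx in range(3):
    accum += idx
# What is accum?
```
Trace:
  accum=3
  accum=3, idx=0
  accum=4, idx=1
  accum=6, idx=2

Final answer: 6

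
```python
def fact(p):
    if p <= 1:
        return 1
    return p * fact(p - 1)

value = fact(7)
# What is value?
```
Call trace:
fact(p=7)
  fact(p=6)
    fact(p=5)
      fact(p=4)
        fact(p=3)
          fact(p=2)
            fact(p=1)
            -> return 1
          -> return 2
        -> return 6
      -> return 24
    -> return 120
  -> return 720
-> return 5040

Final answer: 5040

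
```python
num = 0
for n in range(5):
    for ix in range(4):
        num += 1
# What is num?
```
Trace:
  num=0
  num=1, n=0, ix=0
  num=2, n=0, ix=1
  num=3, n=0, ix=2
  num=4, n=0, ix=3
  num=5, n=1, ix=0
  num=6, n=1, ix=1
  num=7, n=1, ix=2
  num=8, n=1, ix=3
  num=9, n=2, ix=0
  num=10, n=2, ix=1
  num=11, n=2, ix=2
  num=12, n=2, ix=3
  num=13, n=3, ix=0
  num=14, n=3, ix=1
  num=15, n=3, ix=2
  num=16, n=3, ix=3
  num=17, n=4, ix=0
  num=18, n=4, ix=1
  num=19, n=4, ix=2
  num=20, n=4, ix=3

Final answer: 20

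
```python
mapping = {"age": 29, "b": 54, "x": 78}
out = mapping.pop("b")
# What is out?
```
Trace:
  mapping={'age': 29, 'b': 54, 'x': 78}
  mapping={'age': 29, 'x': 78}, out=54

Final answer: 54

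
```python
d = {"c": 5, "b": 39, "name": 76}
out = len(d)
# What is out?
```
Trace:
  d={'c': 5, 'b': 39, 'name': 76}
  d={'c': 5, 'b': 39, 'name': 76}, out=3

Final answer: 3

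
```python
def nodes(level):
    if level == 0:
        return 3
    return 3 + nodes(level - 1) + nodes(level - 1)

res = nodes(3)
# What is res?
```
Call trace (a repeated sub-call is expanded the first time; later identical calls just restate its return value):
nodes(level=3)
  nodes(level=2)
    nodes(level=1)
      nodes(level=0)
      -> return 3
      nodes(level=0)
      -> return 3
    -> return 9
    nodes(level=1) -> return 9  (same call as traced above)
  -> return 21
  nodes(level=2) -> return 21  (same call as traced above)
-> return 45

Final answer: 45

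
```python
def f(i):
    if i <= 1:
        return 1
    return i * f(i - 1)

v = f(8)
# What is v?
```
Call trace:
f(i=8)
  f(i=7)
    f(i=6)
      f(i=5)
        f(i=4)
          f(i=3)
            f(i=2)
              f(i=1)
              -> return 1
            -> return 2
          -> return 6
        -> return 24
      -> return 120
    -> return 720
  -> return 5040
-> return 40320

Final answer: 40320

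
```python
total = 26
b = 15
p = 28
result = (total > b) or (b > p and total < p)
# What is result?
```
Trace:
  total=26
  total=26, b=15
  total=26, b=15, p=28
  total=26, b=15, p=28, result=True

Final answer: True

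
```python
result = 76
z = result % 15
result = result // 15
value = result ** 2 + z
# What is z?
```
Trace:
  result=76
  result=76, z=1
  result=5, z=1
  result=5, z=1, value=26

Final answer: 1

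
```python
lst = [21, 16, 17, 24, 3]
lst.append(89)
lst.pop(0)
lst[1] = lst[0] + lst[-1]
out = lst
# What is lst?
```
Trace:
  lst=[21, 16, 17, 24, 3]
  lst=[21, 16, 17, 24, 3, 89]
  lst=[16, 17, 24, 3, 89]
  lst=[16, 105, 24, 3, 89]
  lst=[16, 105, 24, 3, 89], out=[16, 105, 24, 3, 89]

Final answer: [16, 105, 24, 3, 89]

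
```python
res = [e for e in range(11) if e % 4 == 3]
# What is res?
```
Trace:
  e=0
  e=1
  e=2
  e=3
  e=4
  e=5
  e=6
  e=7
  e=8
  e=9
  e=10
  res=[3, 7]

Final answer: [3, 7]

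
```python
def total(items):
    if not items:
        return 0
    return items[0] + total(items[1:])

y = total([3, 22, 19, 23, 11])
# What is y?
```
Call trace:
total(items=[3, 22, 19, 23, 11])
  total(items=[22, 19, 23, 11])
    total(items=[19, 23, 11])
      total(items=[23, 11])
        total(items=[11])
          total(items=[])
          -> return 0
        -> return 11
      -> return 34
    -> return 53
  -> return 75
-> return 78

Final answer: 78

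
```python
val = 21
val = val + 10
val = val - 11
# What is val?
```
Trace:
  val=21
  val=31
  val=20

Final answer: 20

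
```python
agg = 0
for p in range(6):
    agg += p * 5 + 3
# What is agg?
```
Trace:
  agg=0
  agg=3, p=0
  agg=11, p=1
  agg=24, p=2
  agg=42, p=3
  agg=65, p=4
  agg=93, p=5

Final answer: 93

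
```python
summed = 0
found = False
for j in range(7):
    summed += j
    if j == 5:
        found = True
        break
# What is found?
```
Trace:
  summed=0
  summed=0, found=False
  summed=0, found=False, j=0
  summed=1, found=False, j=1
  summed=3, found=False, j=2
  summed=6, found=False, j=3
  summed=10, found=False, j=4
  summed=15, found=True, j=5

Final answer: True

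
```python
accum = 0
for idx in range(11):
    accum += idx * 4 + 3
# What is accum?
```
Trace:
  accum=0
  accum=3, idx=0
  accum=10, idx=1
  accum=21, idx=2
  accum=36, idx=3
  accum=55, idx=4
  accum=78, idx=5
  accum=105, idx=6
  accum=136, idx=7
  accum=171, idx=8
  accum=210, idx=9
  accum=253, idx=10

Final answer: 253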